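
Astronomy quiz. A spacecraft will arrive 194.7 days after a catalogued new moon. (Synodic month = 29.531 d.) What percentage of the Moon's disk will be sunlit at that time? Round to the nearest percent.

92%

Reduce mod P: 194.7 − 6×29.531 = 17.51 d into the current lunation.
The Moon has covered 17.51/29.531 of its cycle, so θ ≈ 360° × 17.51/29.531 = 213.5°.
With cos θ = (-0.834), the lit fraction is (1 − (-0.834))/2 ≈ 0.917, so 92%.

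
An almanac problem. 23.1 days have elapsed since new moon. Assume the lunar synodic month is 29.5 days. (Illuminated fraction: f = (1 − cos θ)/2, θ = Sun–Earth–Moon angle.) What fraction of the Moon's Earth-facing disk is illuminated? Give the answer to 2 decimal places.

0.40

The Moon has covered 23.1/29.5 of its cycle, so θ ≈ 360° × 23.1/29.5 = 281.9°.
cos 281.9° = 0.206, so f = (1 − 0.206)/2 = 0.397.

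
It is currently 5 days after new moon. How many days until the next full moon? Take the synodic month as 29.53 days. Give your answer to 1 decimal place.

9.8 days

Full moon occurs at elongation 180°, i.e. at age 29.53 × 180/360 = 14.765 d.
That is 14.765 − 5 = 9.765 days ahead.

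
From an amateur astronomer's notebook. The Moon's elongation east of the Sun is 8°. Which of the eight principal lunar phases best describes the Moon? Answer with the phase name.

new moon

The new moon sector spans roughly -22°–22°; 8° falls inside it.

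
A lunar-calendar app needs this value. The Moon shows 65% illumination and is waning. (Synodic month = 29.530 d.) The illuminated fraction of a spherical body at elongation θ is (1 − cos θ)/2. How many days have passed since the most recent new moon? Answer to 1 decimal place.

cos θ = 1 − 2f = -0.300, giving a principal value of 107.5°.
Waning ⇒ past full, so θ = 360° − 107.5° = 252.5°.
At 360°/29.530 d per day, 252.5° corresponds to 20.72 days.

20.7 days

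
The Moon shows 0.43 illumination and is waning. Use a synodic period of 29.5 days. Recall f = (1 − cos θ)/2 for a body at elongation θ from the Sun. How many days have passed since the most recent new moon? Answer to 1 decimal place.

From f = (1 − cos θ)/2: cos θ = 1 − 2×0.43 = 0.140; arccos → 82.0°.
Waning ⇒ past full, so θ = 360° − 82.0° = 278.0°.
That fraction of the synodic month is 278.0/360 × 29.5 d ≈ 22.78 d.

22.8 days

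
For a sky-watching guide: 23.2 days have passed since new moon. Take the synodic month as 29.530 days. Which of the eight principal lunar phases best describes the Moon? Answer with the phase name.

last quarter

θ ≈ 360° × 23.2/29.530 = 283°, which falls in the last quarter sector.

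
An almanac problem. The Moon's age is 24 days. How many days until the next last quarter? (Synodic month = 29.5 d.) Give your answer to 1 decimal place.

27.6 days

Last quarter is 0.75 of the way through the cycle: age 0.75 × 29.5 = 22.125 d.
Already past this cycle's last quarter; the next is at 22.125 + 29.5 = 51.625 d, so 51.625 − 24 = 27.625 days.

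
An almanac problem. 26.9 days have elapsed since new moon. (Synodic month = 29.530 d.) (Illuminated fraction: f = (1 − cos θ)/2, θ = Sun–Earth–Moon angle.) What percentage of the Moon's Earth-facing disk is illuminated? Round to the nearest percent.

8%

Elongation θ = 360° × 26.9/29.530 ≈ 327.9°.
cos 327.9° = 0.847, so f = (1 − 0.847)/2 = 0.076, so 8%.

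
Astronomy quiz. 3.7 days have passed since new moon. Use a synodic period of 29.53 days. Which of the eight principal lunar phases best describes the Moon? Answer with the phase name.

θ ≈ 360° × 3.7/29.53 = 45°, which falls in the waxing crescent sector.

waxing crescent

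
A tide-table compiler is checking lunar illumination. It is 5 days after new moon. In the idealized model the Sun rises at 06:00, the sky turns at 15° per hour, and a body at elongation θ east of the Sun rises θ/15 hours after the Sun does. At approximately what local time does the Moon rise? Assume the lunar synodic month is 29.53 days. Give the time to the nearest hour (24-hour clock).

10:00

Phase angle: θ = 360°·(5 d)/(29.53 d) = 61.0°.
At 15° of sky rotation per hour, 61.0° corresponds to a 4.06 h lag.
06:00 + 4.06 h ≈ 10:04 → 10:00 to the nearest hour.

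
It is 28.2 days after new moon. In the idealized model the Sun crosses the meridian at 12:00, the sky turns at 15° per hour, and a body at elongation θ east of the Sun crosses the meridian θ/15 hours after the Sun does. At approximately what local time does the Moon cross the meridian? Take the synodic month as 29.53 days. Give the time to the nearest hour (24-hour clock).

11:00

The Moon has covered 28.2/29.53 of its cycle, so θ ≈ 360° × 28.2/29.53 = 343.8°.
The Moon trails the Sun by θ/15 = 343.8/15 ≈ 22.92 hours.
12:00 + 22.92 h ≈ 10:55 → 11:00 to the nearest hour.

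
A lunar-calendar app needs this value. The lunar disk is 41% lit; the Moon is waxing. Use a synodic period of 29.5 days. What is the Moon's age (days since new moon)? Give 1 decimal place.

6.5 days

Invert f = (1 − cos θ)/2 to get cos θ = 1 − 2(0.41) = 0.180, hence θ₀ = arccos 0.180 = 79.6°.
Before full moon the principal value applies: θ = 79.6°.
Age = 29.5 × 79.6°/360° ≈ 6.53 days.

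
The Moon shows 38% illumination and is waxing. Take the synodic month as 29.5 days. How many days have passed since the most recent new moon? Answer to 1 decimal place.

6.2 days

Invert f = (1 − cos θ)/2 to get cos θ = 1 − 2(0.38) = 0.240, hence θ₀ = arccos 0.240 = 76.1°.
Before full moon the principal value applies: θ = 76.1°.
Age = 29.5 × 76.1°/360° ≈ 6.24 days.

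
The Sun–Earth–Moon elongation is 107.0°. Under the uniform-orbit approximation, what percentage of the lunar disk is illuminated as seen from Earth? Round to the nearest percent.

cos 107.0° = (-0.292), so f = (1 − (-0.292))/2 = 0.646, i.e. 65%.

65%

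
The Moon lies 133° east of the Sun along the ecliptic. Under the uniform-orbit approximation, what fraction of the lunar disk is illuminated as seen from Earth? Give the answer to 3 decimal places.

Half-versine of 133°: (1 − (-0.682))/2 = 0.841.

0.841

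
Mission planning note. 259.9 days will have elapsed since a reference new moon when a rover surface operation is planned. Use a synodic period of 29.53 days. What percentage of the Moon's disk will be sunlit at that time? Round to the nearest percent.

259.9/29.53 = 8.801 lunations, so 8 complete cycles and 23.66 d into the next.
Elongation θ = 360° × 23.66/29.53 ≈ 288.4°.
Illuminated fraction = (1 − cos 288.4°)/2 = (1 − 0.316)/2 ≈ 0.342, so 34%.

34%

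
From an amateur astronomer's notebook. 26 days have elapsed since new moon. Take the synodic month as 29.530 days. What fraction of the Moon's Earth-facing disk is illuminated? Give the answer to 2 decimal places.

0.13

Elongation θ = 360° × 26/29.530 ≈ 317.0°.
Illuminated fraction = (1 − cos 317.0°)/2 = (1 − 0.731)/2 ≈ 0.135.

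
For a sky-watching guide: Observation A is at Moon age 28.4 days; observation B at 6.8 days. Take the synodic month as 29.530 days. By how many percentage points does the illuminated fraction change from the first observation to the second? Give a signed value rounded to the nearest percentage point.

+42 percentage points

θ₁ = 360° × 28.4/29.530 = 346.2°, f₁ = (1 − cos θ₁)/2 = 0.014.
θ₂ = 360° × 6.8/29.530 = 82.9°, f₂ = (1 − cos θ₂)/2 = 0.438.
Change = f₂ − f₁ = +0.424 → +42 percentage points.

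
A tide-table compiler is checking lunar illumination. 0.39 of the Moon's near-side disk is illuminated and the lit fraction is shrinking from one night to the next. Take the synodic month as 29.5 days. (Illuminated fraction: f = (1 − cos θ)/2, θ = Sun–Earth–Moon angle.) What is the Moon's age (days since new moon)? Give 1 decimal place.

Invert f = (1 − cos θ)/2 to get cos θ = 1 − 2(0.39) = 0.220, hence θ₀ = arccos 0.220 = 77.3°.
A waning Moon lies in 180°–360°, so θ = 360° − 77.3° = 282.7°.
At 360°/29.5 d per day, 282.7° corresponds to 23.17 days.

23.2 days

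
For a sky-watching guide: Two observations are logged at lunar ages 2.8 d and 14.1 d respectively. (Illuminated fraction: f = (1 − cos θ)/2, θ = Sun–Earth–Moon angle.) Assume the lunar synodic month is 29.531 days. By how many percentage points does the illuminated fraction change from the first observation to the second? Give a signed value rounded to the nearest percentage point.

First observation: θ = 360°·2.8/29.531 = 34.1°, so f = 0.086.
Second observation: θ = 171.9°, f = 0.995.
Δf = 0.995 − 0.086 = +0.909, i.e. +91 pp.

+91 pp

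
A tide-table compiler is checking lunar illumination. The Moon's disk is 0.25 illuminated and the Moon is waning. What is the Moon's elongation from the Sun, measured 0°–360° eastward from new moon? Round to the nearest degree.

300°

cos θ = 1 − 2f = 0.500, giving a principal value of 60.0°.
A waning Moon lies in 180°–360°, so θ = 360° − 60.0° = 300.0°.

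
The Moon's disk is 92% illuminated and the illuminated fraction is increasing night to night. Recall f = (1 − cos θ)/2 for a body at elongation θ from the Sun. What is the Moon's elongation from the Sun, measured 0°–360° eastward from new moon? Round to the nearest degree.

cos θ = 1 − 2f = -0.840, giving a principal value of 147.1°.
Before full moon the principal value applies: θ = 147.1°.

147°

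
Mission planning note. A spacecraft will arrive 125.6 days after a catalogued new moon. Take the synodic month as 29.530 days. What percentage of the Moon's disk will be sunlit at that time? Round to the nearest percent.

Reduce mod P: 125.6 − 4×29.530 = 7.48 d into the current lunation.
The Moon has covered 7.48/29.530 of its cycle, so θ ≈ 360° × 7.48/29.530 = 91.2°.
Illuminated fraction = (1 − cos 91.2°)/2 = (1 − (-0.021))/2 ≈ 0.510, so 51%.

51%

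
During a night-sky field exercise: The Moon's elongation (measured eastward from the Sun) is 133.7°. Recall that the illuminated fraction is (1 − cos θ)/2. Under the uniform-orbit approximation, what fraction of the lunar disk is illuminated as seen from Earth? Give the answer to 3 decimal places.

Half-versine of 133.7°: (1 − (-0.691))/2 = 0.845.

0.845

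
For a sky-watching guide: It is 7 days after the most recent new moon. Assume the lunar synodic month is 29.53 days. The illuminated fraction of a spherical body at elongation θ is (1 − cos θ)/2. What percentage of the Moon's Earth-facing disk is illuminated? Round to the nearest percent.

46%

The Moon has covered 7/29.53 of its cycle, so θ ≈ 360° × 7/29.53 = 85.3°.
cos 85.3° = 0.081, so f = (1 − 0.081)/2 = 0.459, so 46%.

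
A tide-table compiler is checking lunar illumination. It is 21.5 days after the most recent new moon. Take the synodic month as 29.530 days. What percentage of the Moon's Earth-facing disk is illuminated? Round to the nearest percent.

57%

Elongation θ = 360° × 21.5/29.530 ≈ 262.1°.
cos 262.1° = (-0.137), so f = (1 − (-0.137))/2 = 0.569, so 57%.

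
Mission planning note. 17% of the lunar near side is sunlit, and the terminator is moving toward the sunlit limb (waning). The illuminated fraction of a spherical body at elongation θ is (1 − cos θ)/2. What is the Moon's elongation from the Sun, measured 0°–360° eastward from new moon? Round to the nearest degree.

From f = (1 − cos θ)/2: cos θ = 1 − 2×0.17 = 0.660; arccos → 48.7°.
A waning Moon lies in 180°–360°, so θ = 360° − 48.7° = 311.3°.

311°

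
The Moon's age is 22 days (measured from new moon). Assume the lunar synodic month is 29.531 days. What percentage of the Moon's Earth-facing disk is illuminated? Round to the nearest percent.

52%

The Moon has covered 22/29.531 of its cycle, so θ ≈ 360° × 22/29.531 = 268.2°.
With cos θ = (-0.032), the lit fraction is (1 − (-0.032))/2 ≈ 0.516, so 52%.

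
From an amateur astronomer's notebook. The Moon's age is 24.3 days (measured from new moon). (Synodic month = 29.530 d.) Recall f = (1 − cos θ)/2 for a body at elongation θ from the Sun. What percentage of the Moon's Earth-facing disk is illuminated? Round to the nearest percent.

28%

Elongation θ = 360° × 24.3/29.530 ≈ 296.2°.
Illuminated fraction = (1 − cos 296.2°)/2 = (1 − 0.442)/2 ≈ 0.279, so 28%.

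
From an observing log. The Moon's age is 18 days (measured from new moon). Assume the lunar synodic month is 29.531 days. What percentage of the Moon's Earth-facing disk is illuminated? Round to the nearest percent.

89%

The Moon has covered 18/29.531 of its cycle, so θ ≈ 360° × 18/29.531 = 219.4°.
cos 219.4° = (-0.772), so f = (1 − (-0.772))/2 = 0.886, so 89%.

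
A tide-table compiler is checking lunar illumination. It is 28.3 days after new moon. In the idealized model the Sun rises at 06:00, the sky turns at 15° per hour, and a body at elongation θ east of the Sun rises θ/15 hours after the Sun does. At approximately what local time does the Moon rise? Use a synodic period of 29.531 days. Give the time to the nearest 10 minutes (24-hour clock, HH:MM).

The Moon has covered 28.3/29.531 of its cycle, so θ ≈ 360° × 28.3/29.531 = 345.0°.
At 15° of sky rotation per hour, 345.0° corresponds to a 23.00 h lag.
06:00 + 23.000 h ≈ 05:00 → 05:00 to the nearest ten minutes.

05:00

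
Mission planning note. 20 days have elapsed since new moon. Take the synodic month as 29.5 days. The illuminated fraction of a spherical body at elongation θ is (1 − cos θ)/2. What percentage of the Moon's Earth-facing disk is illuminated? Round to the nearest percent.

Elongation θ = 360° × 20/29.5 ≈ 244.1°.
With cos θ = (-0.437), the lit fraction is (1 − (-0.437))/2 ≈ 0.719, so 72%.

72%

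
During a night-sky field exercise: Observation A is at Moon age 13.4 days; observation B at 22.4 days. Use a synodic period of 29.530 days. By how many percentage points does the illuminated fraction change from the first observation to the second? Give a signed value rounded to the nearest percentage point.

-51 pp

First observation: θ = 360°·13.4/29.530 = 163.4°, so f = 0.979.
Second observation: θ = 273.1°, f = 0.473.
Δf = 0.473 − 0.979 = -0.506, i.e. -51 pp.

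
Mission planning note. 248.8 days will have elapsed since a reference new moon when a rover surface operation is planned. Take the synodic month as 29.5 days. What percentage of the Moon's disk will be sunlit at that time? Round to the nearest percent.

248.8/29.5 = 8.434 lunations, so 8 complete cycles and 12.80 d into the next.
Elongation θ = 360° × 12.80/29.5 ≈ 156.2°.
Illuminated fraction = (1 − cos 156.2°)/2 = (1 − (-0.915))/2 ≈ 0.957, so 96%.

96%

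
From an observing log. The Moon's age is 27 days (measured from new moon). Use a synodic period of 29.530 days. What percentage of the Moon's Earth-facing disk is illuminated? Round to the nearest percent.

7%

The Moon has covered 27/29.530 of its cycle, so θ ≈ 360° × 27/29.530 = 329.2°.
cos 329.2° = 0.859, so f = (1 − 0.859)/2 = 0.071, so 7%.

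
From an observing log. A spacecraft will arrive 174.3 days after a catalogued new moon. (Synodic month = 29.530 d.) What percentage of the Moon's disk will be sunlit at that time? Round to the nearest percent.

174.3 d spans 5 complete synodic months (5 × 29.530 = 147.65 d) plus 26.65 d.
Phase angle: θ = 360°·(26.65 d)/(29.530 d) = 324.9°.
cos 324.9° = 0.818, so f = (1 − 0.818)/2 = 0.091, so 9%.

9%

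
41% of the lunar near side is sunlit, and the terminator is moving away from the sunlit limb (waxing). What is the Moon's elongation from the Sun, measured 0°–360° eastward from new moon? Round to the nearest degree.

Invert f = (1 − cos θ)/2 to get cos θ = 1 − 2(0.41) = 0.180, hence θ₀ = arccos 0.180 = 79.6°.
The Moon is waxing (0°–180°), so θ = 79.6° directly.

80°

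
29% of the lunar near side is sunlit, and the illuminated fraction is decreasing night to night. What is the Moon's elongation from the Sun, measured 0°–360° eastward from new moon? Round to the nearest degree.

cos θ = 1 − 2f = 0.420, giving a principal value of 65.2°.
A waning Moon lies in 180°–360°, so θ = 360° − 65.2° = 294.8°.

295°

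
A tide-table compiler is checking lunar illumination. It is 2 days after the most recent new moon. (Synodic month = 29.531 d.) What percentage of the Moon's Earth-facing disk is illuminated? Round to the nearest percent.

Elongation θ = 360° × 2/29.531 ≈ 24.4°.
cos 24.4° = 0.911, so f = (1 − 0.911)/2 = 0.045, so 4%.

4%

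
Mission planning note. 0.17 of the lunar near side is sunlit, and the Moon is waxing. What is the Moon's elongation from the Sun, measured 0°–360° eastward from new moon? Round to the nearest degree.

From f = (1 − cos θ)/2: cos θ = 1 − 2×0.17 = 0.660; arccos → 48.7°.
The Moon is waxing (0°–180°), so θ = 48.7° directly.

49°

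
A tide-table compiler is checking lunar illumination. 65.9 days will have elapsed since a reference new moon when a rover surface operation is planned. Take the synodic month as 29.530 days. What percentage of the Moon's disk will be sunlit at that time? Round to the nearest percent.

44%

Reduce mod P: 65.9 − 2×29.530 = 6.84 d into the current lunation.
The Moon has covered 6.84/29.530 of its cycle, so θ ≈ 360° × 6.84/29.530 = 83.4°.
Illuminated fraction = (1 − cos 83.4°)/2 = (1 − 0.115)/2 ≈ 0.442, so 44%.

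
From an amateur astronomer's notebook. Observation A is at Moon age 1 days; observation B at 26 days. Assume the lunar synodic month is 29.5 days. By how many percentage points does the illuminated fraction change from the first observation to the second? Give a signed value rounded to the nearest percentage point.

θ₁ = 360° × 1/29.5 = 12.2°, f₁ = (1 − cos θ₁)/2 = 0.011.
θ₂ = 360° × 26/29.5 = 317.3°, f₂ = (1 − cos θ₂)/2 = 0.133.
Change = f₂ − f₁ = +0.121 → +12 percentage points.

+12 pp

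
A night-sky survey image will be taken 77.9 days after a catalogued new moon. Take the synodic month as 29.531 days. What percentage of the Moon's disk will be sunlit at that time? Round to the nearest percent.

77.9 d spans 2 complete synodic months (2 × 29.531 = 59.06 d) plus 18.84 d.
Elongation θ = 360° × 18.84/29.531 ≈ 229.6°.
Illuminated fraction = (1 − cos 229.6°)/2 = (1 − (-0.648))/2 ≈ 0.824, so 82%.

82%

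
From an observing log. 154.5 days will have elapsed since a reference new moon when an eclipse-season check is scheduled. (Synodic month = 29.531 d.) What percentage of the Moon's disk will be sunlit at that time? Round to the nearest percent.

44%

154.5/29.531 = 5.232 lunations, so 5 complete cycles and 6.84 d into the next.
Phase angle: θ = 360°·(6.84 d)/(29.531 d) = 83.4°.
Illuminated fraction = (1 − cos 83.4°)/2 = (1 − 0.114)/2 ≈ 0.443, so 44%.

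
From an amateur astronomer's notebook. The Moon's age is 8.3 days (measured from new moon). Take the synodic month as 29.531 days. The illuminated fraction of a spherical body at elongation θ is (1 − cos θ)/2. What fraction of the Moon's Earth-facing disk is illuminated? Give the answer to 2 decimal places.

Phase angle: θ = 360°·(8.3 d)/(29.531 d) = 101.2°.
Illuminated fraction = (1 − cos 101.2°)/2 = (1 − (-0.194))/2 ≈ 0.597.

0.60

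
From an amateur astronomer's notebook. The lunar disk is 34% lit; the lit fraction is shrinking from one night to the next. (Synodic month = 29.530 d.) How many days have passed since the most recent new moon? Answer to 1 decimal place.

23.7 days

cos θ = 1 − 2f = 0.320, giving a principal value of 71.3°.
A waning Moon lies in 180°–360°, so θ = 360° − 71.3° = 288.7°.
At 360°/29.530 d per day, 288.7° corresponds to 23.68 days.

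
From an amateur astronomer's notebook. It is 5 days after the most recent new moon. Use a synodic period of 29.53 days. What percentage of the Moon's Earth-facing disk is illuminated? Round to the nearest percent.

26%

The Moon has covered 5/29.53 of its cycle, so θ ≈ 360° × 5/29.53 = 61.0°.
Illuminated fraction = (1 − cos 61.0°)/2 = (1 − 0.485)/2 ≈ 0.257, so 26%.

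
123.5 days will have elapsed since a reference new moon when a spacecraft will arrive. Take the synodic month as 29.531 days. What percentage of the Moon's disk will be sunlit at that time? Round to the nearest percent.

123.5/29.531 = 4.182 lunations, so 4 complete cycles and 5.38 d into the next.
Elongation θ = 360° × 5.38/29.531 ≈ 65.5°.
cos 65.5° = 0.414, so f = (1 − 0.414)/2 = 0.293, so 29%.

29%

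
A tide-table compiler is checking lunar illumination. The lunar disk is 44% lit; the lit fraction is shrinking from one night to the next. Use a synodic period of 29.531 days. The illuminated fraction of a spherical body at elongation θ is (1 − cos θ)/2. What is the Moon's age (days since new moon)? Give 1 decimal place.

22.7 days

Invert f = (1 − cos θ)/2 to get cos θ = 1 − 2(0.44) = 0.120, hence θ₀ = arccos 0.120 = 83.1°.
Waning ⇒ past full, so θ = 360° − 83.1° = 276.9°.
At 360°/29.531 d per day, 276.9° corresponds to 22.71 days.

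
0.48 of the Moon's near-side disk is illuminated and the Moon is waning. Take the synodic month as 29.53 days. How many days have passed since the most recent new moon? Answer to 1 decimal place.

22.3 days

Invert f = (1 − cos θ)/2 to get cos θ = 1 − 2(0.48) = 0.040, hence θ₀ = arccos 0.040 = 87.7°.
Waning ⇒ past full, so θ = 360° − 87.7° = 272.3°.
That fraction of the synodic month is 272.3/360 × 29.53 d ≈ 22.34 d.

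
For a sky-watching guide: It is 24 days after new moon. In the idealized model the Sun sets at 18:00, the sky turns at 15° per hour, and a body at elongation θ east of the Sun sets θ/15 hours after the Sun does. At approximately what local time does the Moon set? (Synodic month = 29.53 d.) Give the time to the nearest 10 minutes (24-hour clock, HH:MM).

The Moon has covered 24/29.53 of its cycle, so θ ≈ 360° × 24/29.53 = 292.6°.
Delay after the Sun = 292.6° / (15°/h) ≈ 19.51 h.
18:00 + 19.506 h ≈ 13:30 → 13:30 to the nearest ten minutes.

13:30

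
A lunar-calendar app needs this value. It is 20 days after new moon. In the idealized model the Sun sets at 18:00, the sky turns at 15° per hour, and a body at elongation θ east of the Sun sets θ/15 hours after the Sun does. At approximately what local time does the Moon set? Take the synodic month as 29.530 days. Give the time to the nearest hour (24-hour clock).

Elongation θ = 360° × 20/29.530 ≈ 243.8°.
The Moon trails the Sun by θ/15 = 243.8/15 ≈ 16.25 hours.
18:00 + 16.25 h ≈ 10:15 → 10:00 to the nearest hour.

10:00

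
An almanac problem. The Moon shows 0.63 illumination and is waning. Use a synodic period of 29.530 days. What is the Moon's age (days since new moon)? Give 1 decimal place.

20.9 days

cos θ = 1 − 2f = -0.260, giving a principal value of 105.1°.
Since the Moon is past full (waning), take the reflex angle: θ = 360° − 105.1° = 254.9°.
At 360°/29.530 d per day, 254.9° corresponds to 20.91 days.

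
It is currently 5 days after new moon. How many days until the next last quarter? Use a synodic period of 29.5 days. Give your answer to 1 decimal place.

17.1 days

Last quarter is 0.75 of the way through the cycle: age 0.75 × 29.5 = 22.125 d.
That is 22.125 − 5 = 17.125 days ahead.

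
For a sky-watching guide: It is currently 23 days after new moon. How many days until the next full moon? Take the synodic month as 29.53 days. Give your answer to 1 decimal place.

21.3 days

Full moon is 0.5 of the way through the cycle: age 0.5 × 29.53 = 14.765 d.
Already past this cycle's full moon; the next is at 14.765 + 29.53 = 44.295 d, so 44.295 − 23 = 21.295 days.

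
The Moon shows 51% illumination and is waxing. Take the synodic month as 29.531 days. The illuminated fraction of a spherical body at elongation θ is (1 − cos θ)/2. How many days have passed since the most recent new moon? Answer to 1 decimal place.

7.5 days

From f = (1 − cos θ)/2: cos θ = 1 − 2×0.51 = -0.020; arccos → 91.1°.
The Moon is waxing (0°–180°), so θ = 91.1° directly.
At 360°/29.531 d per day, 91.1° corresponds to 7.48 days.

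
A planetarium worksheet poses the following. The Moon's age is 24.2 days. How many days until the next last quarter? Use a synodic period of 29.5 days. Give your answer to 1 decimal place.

27.4 days

Last quarter is 0.75 of the way through the cycle: age 0.75 × 29.5 = 22.125 d.
This lunation's last quarter (22.125 d) has passed, so add one period: 51.625 − 24.2 = 27.425 days.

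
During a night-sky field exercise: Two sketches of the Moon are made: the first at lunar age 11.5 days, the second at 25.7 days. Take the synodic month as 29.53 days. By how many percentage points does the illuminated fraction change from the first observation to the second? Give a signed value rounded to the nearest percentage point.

-73 pp

θ₁ = 360° × 11.5/29.53 = 140.2°, f₁ = (1 − cos θ₁)/2 = 0.884.
θ₂ = 360° × 25.7/29.53 = 313.3°, f₂ = (1 − cos θ₂)/2 = 0.157.
Change = f₂ − f₁ = -0.727 → -73 percentage points.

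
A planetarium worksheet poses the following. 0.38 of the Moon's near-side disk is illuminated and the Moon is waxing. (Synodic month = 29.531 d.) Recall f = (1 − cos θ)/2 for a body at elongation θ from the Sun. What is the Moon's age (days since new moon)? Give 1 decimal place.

cos θ = 1 − 2f = 0.240, giving a principal value of 76.1°.
Waxing ⇒ before full, so θ = 76.1°.
At 360°/29.531 d per day, 76.1° corresponds to 6.24 days.

6.2 days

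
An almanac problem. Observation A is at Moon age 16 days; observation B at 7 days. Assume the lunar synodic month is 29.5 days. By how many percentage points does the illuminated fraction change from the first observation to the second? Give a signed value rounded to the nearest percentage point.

-52 percentage points

First observation: θ = 360°·16/29.5 = 195.3°, so f = 0.982.
Second observation: θ = 85.4°, f = 0.460.
Δf = 0.460 − 0.982 = -0.522, i.e. -52 pp.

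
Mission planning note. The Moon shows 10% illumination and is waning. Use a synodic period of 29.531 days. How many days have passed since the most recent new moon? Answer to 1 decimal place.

From f = (1 − cos θ)/2: cos θ = 1 − 2×0.10 = 0.800; arccos → 36.9°.
Waning ⇒ past full, so θ = 360° − 36.9° = 323.1°.
At 360°/29.531 d per day, 323.1° corresponds to 26.51 days.

26.5 days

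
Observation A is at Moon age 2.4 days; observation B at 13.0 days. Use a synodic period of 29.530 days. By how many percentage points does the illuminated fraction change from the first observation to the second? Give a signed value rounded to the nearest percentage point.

+90 percentage points

θ₁ = 360° × 2.4/29.530 = 29.3°, f₁ = (1 − cos θ₁)/2 = 0.064.
θ₂ = 360° × 13.0/29.530 = 158.5°, f₂ = (1 − cos θ₂)/2 = 0.965.
Change = f₂ − f₁ = +0.901 → +90 percentage points.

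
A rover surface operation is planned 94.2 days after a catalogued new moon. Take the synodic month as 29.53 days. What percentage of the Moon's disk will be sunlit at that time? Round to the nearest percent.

94.2/29.53 = 3.190 lunations, so 3 complete cycles and 5.61 d into the next.
The Moon has covered 5.61/29.53 of its cycle, so θ ≈ 360° × 5.61/29.53 = 68.4°.
cos 68.4° = 0.368, so f = (1 − 0.368)/2 = 0.316, so 32%.

32%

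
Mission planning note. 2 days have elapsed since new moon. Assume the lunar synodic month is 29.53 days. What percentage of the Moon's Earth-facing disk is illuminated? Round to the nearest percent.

Phase angle: θ = 360°·(2 d)/(29.53 d) = 24.4°.
With cos θ = 0.911, the lit fraction is (1 − 0.911)/2 ≈ 0.045, so 4%.

4%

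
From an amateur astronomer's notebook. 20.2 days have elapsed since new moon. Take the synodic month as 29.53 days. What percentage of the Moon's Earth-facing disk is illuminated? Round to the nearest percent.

Elongation θ = 360° × 20.2/29.53 ≈ 246.3°.
With cos θ = (-0.403), the lit fraction is (1 − (-0.403))/2 ≈ 0.701, so 70%.

70%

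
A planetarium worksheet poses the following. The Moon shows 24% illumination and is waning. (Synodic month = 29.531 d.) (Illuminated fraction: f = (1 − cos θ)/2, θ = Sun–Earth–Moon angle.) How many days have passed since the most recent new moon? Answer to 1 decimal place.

cos θ = 1 − 2f = 0.520, giving a principal value of 58.7°.
Since the Moon is past full (waning), take the reflex angle: θ = 360° − 58.7° = 301.3°.
That fraction of the synodic month is 301.3/360 × 29.531 d ≈ 24.72 d.

24.7 days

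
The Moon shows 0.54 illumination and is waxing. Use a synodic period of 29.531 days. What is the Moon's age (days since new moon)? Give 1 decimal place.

From f = (1 − cos θ)/2: cos θ = 1 − 2×0.54 = -0.080; arccos → 94.6°.
Waxing ⇒ before full, so θ = 94.6°.
That fraction of the synodic month is 94.6/360 × 29.531 d ≈ 7.76 d.

7.8 days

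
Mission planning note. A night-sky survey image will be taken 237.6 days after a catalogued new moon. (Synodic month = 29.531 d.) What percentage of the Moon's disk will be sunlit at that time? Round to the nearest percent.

2%

237.6/29.531 = 8.046 lunations, so 8 complete cycles and 1.35 d into the next.
Elongation θ = 360° × 1.35/29.531 ≈ 16.5°.
Illuminated fraction = (1 − cos 16.5°)/2 = (1 − 0.959)/2 ≈ 0.021, so 2%.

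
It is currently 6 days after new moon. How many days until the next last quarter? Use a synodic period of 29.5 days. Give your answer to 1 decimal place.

Last quarter is 0.75 of the way through the cycle: age 0.75 × 29.5 = 22.125 d.
So 16.125 days remain (22.125 − 6).

16.1 days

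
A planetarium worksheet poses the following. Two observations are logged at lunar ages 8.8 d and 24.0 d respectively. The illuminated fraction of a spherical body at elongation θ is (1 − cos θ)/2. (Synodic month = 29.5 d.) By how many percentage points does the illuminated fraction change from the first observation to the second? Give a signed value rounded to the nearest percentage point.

-34 percentage points

θ₁ = 360° × 8.8/29.5 = 107.4°, f₁ = (1 − cos θ₁)/2 = 0.649.
θ₂ = 360° × 24.0/29.5 = 292.9°, f₂ = (1 − cos θ₂)/2 = 0.306.
Change = f₂ − f₁ = -0.344 → -34 percentage points.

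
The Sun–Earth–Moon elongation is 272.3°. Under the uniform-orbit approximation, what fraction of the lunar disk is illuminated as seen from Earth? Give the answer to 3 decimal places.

cos 272.3° = 0.040, so f = (1 − 0.040)/2 = 0.480.

0.480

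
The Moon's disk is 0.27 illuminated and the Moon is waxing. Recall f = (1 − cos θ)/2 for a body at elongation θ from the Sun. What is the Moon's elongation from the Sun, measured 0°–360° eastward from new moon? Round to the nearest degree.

63°

cos θ = 1 − 2f = 0.460, giving a principal value of 62.6°.
Waxing ⇒ before full, so θ = 62.6°.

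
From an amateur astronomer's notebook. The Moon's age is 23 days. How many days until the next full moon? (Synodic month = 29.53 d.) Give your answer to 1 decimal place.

Full moon occurs at elongation 180°, i.e. at age 29.53 × 180/360 = 14.765 d.
Already past this cycle's full moon; the next is at 14.765 + 29.53 = 44.295 d, so 44.295 − 23 = 21.295 days.

21.3 days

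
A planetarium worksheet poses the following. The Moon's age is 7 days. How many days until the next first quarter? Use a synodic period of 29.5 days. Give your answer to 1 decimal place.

0.4 days

First quarter occurs at elongation 90°, i.e. at age 29.5 × 90/360 = 7.375 d.
So 0.375 days remain (7.375 − 7).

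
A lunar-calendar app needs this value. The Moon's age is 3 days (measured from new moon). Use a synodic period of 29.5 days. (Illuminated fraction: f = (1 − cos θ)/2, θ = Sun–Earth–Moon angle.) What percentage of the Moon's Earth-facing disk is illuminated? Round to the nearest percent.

Elongation θ = 360° × 3/29.5 ≈ 36.6°.
cos 36.6° = 0.803, so f = (1 − 0.803)/2 = 0.099, so 10%.

10%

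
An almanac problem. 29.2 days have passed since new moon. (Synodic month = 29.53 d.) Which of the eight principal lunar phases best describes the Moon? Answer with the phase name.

At 29.2/29.53 of the cycle, θ ≈ 356° — the new moon range.

new moon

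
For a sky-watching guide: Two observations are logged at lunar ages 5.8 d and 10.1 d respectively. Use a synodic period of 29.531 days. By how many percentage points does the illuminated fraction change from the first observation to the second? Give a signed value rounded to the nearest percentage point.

θ₁ = 360° × 5.8/29.531 = 70.7°, f₁ = (1 − cos θ₁)/2 = 0.335.
θ₂ = 360° × 10.1/29.531 = 123.1°, f₂ = (1 − cos θ₂)/2 = 0.773.
Change = f₂ − f₁ = +0.438 → +44 percentage points.

+44 percentage points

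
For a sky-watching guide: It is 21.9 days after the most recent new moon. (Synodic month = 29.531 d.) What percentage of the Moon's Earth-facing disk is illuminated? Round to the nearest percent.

The Moon has covered 21.9/29.531 of its cycle, so θ ≈ 360° × 21.9/29.531 = 267.0°.
cos 267.0° = (-0.053), so f = (1 − (-0.053))/2 = 0.526, so 53%.

53%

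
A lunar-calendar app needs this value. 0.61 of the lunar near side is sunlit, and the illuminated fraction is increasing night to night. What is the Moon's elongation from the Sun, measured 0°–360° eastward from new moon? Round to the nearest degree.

103°

From f = (1 − cos θ)/2: cos θ = 1 − 2×0.61 = -0.220; arccos → 102.7°.
The Moon is waxing (0°–180°), so θ = 102.7° directly.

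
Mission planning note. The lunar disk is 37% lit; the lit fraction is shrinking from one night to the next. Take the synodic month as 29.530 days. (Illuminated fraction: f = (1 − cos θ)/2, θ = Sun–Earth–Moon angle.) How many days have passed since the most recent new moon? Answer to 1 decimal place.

From f = (1 − cos θ)/2: cos θ = 1 − 2×0.37 = 0.260; arccos → 74.9°.
Waning ⇒ past full, so θ = 360° − 74.9° = 285.1°.
That fraction of the synodic month is 285.1/360 × 29.530 d ≈ 23.38 d.

23.4 days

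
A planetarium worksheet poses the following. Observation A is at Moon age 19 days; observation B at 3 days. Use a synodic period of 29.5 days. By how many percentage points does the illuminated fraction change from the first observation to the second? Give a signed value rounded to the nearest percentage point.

-71 pp

θ₁ = 360° × 19/29.5 = 231.9°, f₁ = (1 − cos θ₁)/2 = 0.809.
θ₂ = 360° × 3/29.5 = 36.6°, f₂ = (1 − cos θ₂)/2 = 0.099.
Change = f₂ − f₁ = -0.710 → -71 percentage points.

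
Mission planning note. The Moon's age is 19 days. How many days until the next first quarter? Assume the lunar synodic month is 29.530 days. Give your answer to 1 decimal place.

17.9 days

First quarter is 0.25 of the way through the cycle: age 0.25 × 29.530 = 7.383 d.
Already past this cycle's first quarter; the next is at 7.383 + 29.530 = 36.913 d, so 36.913 − 19 = 17.913 days.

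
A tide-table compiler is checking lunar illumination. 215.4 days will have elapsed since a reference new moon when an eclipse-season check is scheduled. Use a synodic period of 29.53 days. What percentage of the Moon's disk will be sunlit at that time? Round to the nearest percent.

64%

215.4 d spans 7 complete synodic months (7 × 29.53 = 206.71 d) plus 8.69 d.
The Moon has covered 8.69/29.53 of its cycle, so θ ≈ 360° × 8.69/29.53 = 105.9°.
cos 105.9° = (-0.275), so f = (1 − (-0.275))/2 = 0.637, so 64%.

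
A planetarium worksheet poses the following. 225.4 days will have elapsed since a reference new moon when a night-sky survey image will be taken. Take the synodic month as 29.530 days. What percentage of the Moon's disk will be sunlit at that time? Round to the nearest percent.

225.4/29.530 = 7.633 lunations, so 7 complete cycles and 18.69 d into the next.
Elongation θ = 360° × 18.69/29.530 ≈ 227.8°.
cos 227.8° = (-0.671), so f = (1 − (-0.671))/2 = 0.836, so 84%.

84%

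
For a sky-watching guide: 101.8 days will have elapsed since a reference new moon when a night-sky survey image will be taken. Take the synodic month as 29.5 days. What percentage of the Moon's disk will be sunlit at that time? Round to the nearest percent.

98%

101.8/29.5 = 3.451 lunations, so 3 complete cycles and 13.30 d into the next.
The Moon has covered 13.30/29.5 of its cycle, so θ ≈ 360° × 13.30/29.5 = 162.3°.
cos 162.3° = (-0.953), so f = (1 − (-0.953))/2 = 0.976, so 98%.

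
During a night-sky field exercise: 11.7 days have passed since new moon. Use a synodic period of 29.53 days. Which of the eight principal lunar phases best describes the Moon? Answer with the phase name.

At 11.7/29.53 of the cycle, θ ≈ 143° — the waxing gibbous range.

waxing gibbous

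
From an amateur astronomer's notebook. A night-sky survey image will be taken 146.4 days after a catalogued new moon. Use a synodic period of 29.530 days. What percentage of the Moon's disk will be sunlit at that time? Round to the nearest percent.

2%

146.4/29.530 = 4.958 lunations, so 4 complete cycles and 28.28 d into the next.
The Moon has covered 28.28/29.530 of its cycle, so θ ≈ 360° × 28.28/29.530 = 344.8°.
With cos θ = 0.965, the lit fraction is (1 − 0.965)/2 ≈ 0.018, so 2%.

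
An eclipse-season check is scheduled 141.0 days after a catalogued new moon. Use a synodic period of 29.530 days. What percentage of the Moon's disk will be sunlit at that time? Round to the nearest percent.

42%

141.0 d spans 4 complete synodic months (4 × 29.530 = 118.12 d) plus 22.88 d.
Phase angle: θ = 360°·(22.88 d)/(29.530 d) = 278.9°.
Illuminated fraction = (1 − cos 278.9°)/2 = (1 − 0.155)/2 ≈ 0.422, so 42%.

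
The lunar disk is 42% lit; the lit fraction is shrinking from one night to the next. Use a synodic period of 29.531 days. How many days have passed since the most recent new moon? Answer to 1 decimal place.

22.9 days

cos θ = 1 − 2f = 0.160, giving a principal value of 80.8°.
A waning Moon lies in 180°–360°, so θ = 360° − 80.8° = 279.2°.
Age = 29.531 × 279.2°/360° ≈ 22.90 days.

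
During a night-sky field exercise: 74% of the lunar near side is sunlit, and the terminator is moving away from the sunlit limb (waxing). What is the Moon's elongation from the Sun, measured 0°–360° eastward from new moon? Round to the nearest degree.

119°

cos θ = 1 − 2f = -0.480, giving a principal value of 118.7°.
The Moon is waxing (0°–180°), so θ = 118.7° directly.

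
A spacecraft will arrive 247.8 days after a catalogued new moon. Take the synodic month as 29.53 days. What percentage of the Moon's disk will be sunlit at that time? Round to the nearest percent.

89%

Reduce mod P: 247.8 − 8×29.53 = 11.56 d into the current lunation.
Elongation θ = 360° × 11.56/29.53 ≈ 140.9°.
cos 140.9° = (-0.776), so f = (1 − (-0.776))/2 = 0.888, so 89%.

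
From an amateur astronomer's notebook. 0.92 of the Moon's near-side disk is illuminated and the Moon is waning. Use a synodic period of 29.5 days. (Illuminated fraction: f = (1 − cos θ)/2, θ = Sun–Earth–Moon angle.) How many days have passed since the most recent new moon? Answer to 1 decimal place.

17.4 days

Invert f = (1 − cos θ)/2 to get cos θ = 1 − 2(0.92) = -0.840, hence θ₀ = arccos -0.840 = 147.1°.
A waning Moon lies in 180°–360°, so θ = 360° − 147.1° = 212.9°.
At 360°/29.5 d per day, 212.9° corresponds to 17.44 days.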